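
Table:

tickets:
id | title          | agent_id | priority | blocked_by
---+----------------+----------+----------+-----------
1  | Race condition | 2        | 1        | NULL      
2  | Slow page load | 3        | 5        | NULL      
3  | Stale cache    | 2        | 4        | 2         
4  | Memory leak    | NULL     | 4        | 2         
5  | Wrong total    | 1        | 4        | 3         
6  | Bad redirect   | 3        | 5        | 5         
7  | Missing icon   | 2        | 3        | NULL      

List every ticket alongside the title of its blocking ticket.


This is a self-join: tickets is joined to a second copy of itself, matching each row's blocked_by to another row's id. Use LEFT JOIN so rows with blocked_by=NULL are kept.
  - ticket 1 (Race condition): blocked_by=NULL -> NULL
  - ticket 2 (Slow page load): blocked_by=NULL -> NULL
  - ticket 3 (Stale cache): blocked_by=2 -> Slow page load
  - ticket 4 (Memory leak): blocked_by=2 -> Slow page load
  - ticket 5 (Wrong total): blocked_by=3 -> Stale cache
  - ticket 6 (Bad redirect): blocked_by=5 -> Wrong total
  - ticket 7 (Missing icon): blocked_by=NULL -> NULL

SQL:
SELECT a.title AS item, b.title AS blocked_by
FROM tickets a
LEFT JOIN tickets b ON a.blocked_by = b.id

Result:
item           | blocked_by    
---------------+---------------
Race condition | NULL          
Slow page load | NULL          
Stale cache    | Slow page load
Memory leak    | Slow page load
Wrong total    | Stale cache   
Bad redirect   | Wrong total   
Missing icon   | NULL          


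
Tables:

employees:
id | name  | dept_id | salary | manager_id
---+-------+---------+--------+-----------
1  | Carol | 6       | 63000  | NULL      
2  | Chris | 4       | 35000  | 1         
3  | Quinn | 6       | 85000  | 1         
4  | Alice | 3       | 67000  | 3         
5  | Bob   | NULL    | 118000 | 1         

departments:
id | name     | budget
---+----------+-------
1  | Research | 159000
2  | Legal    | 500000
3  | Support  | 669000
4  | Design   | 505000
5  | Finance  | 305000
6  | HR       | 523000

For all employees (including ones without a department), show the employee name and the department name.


LEFT JOIN keeps every row from employees (the left table); where dept_id has no match in departments, the department columns become NULL. Walk through each employee:
  - employee 1 (Carol): dept_id=6 -> matches HR
  - employee 2 (Chris): dept_id=4 -> matches Design
  - employee 3 (Quinn): dept_id=6 -> matches HR
  - employee 4 (Alice): dept_id=3 -> matches Support
  - employee 5 (Bob): dept_id=NULL, no match -> kept with NULL
All 5 rows appear; 1 has NULL department.

SQL:
SELECT a.name, b.name AS department
FROM employees a
LEFT JOIN departments b ON a.dept_id = b.id

Result:
name  | department
------+-----------
Carol | HR        
Chris | Design    
Quinn | HR        
Alice | Support   
Bob   | NULL      


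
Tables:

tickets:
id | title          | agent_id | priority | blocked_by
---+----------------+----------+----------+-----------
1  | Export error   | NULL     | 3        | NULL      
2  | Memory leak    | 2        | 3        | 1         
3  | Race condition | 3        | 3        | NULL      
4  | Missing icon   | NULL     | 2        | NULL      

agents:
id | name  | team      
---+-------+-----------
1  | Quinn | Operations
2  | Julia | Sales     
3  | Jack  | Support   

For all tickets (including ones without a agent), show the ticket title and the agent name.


LEFT JOIN keeps every row from tickets (the left table); where agent_id has no match in agents, the agent columns become NULL. Walk through each ticket:
  - ticket 1 (Export error): agent_id=NULL, no match -> kept with NULL
  - ticket 2 (Memory leak): agent_id=2 -> matches Julia
  - ticket 3 (Race condition): agent_id=3 -> matches Jack
  - ticket 4 (Missing icon): agent_id=NULL, no match -> kept with NULL
All 4 rows appear; 2 have NULL agent.

SQL:
SELECT a.title, b.name AS agent
FROM tickets a
LEFT JOIN agents b ON a.agent_id = b.id

Result:
title          | agent
---------------+------
Export error   | NULL 
Memory leak    | Julia
Race condition | Jack 
Missing icon   | NULL 


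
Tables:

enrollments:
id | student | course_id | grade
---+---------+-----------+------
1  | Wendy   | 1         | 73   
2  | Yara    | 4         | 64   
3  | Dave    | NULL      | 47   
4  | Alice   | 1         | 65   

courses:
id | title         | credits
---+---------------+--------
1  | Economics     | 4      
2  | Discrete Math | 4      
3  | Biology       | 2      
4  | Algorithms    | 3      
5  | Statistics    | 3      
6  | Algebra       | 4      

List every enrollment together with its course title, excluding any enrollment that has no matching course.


INNER JOIN keeps only enrollments rows whose course_id matches an id in courses. Walk through each enrollment:
  - enrollment 1 (Wendy): course_id=1 -> matches Economics
  - enrollment 2 (Yara): course_id=4 -> matches Algorithms
  - enrollment 3 (Dave): course_id=NULL, no match -> dropped
  - enrollment 4 (Alice): course_id=1 -> matches Economics
So 1 of 4 rows is dropped.

SQL:
SELECT a.student, b.title AS course
FROM enrollments a
INNER JOIN courses b ON a.course_id = b.id

Result:
student | course    
--------+-----------
Wendy   | Economics 
Yara    | Algorithms
Alice   | Economics 


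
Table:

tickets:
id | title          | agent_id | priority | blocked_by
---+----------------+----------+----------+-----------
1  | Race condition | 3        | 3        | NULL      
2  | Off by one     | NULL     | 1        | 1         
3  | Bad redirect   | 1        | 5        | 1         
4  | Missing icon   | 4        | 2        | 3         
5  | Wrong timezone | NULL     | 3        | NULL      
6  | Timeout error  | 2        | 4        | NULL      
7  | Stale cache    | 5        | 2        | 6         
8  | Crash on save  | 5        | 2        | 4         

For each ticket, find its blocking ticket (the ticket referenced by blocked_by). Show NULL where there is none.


This is a self-join: tickets is joined to a second copy of itself, matching each row's blocked_by to another row's id. Use LEFT JOIN so rows with blocked_by=NULL are kept.
  - ticket 1 (Race condition): blocked_by=NULL -> NULL
  - ticket 2 (Off by one): blocked_by=1 -> Race condition
  - ticket 3 (Bad redirect): blocked_by=1 -> Race condition
  - ticket 4 (Missing icon): blocked_by=3 -> Bad redirect
  - ticket 5 (Wrong timezone): blocked_by=NULL -> NULL
  - ticket 6 (Timeout error): blocked_by=NULL -> NULL
  - ticket 7 (Stale cache): blocked_by=6 -> Timeout error
  - ticket 8 (Crash on save): blocked_by=4 -> Missing icon

SQL:
SELECT a.title AS item, b.title AS blocked_by
FROM tickets a
LEFT JOIN tickets b ON a.blocked_by = b.id

Result:
item           | blocked_by    
---------------+---------------
Race condition | NULL          
Off by one     | Race condition
Bad redirect   | Race condition
Missing icon   | Bad redirect  
Wrong timezone | NULL          
Timeout error  | NULL          
Stale cache    | Timeout error 
Crash on save  | Missing icon  


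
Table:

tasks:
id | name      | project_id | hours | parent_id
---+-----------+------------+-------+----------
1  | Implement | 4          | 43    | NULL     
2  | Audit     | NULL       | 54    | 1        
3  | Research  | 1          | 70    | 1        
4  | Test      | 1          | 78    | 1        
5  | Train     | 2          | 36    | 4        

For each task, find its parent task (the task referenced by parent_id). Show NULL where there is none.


This is a self-join: tasks is joined to a second copy of itself, matching each row's parent_id to another row's id. Use LEFT JOIN so rows with parent_id=NULL are kept.
  - task 1 (Implement): parent_id=NULL -> NULL
  - task 2 (Audit): parent_id=1 -> Implement
  - task 3 (Research): parent_id=1 -> Implement
  - task 4 (Test): parent_id=1 -> Implement
  - task 5 (Train): parent_id=4 -> Test

SQL:
SELECT a.name AS item, b.name AS parent
FROM tasks a
LEFT JOIN tasks b ON a.parent_id = b.id

Result:
item      | parent   
----------+----------
Implement | NULL     
Audit     | Implement
Research  | Implement
Test      | Implement
Train     | Test     


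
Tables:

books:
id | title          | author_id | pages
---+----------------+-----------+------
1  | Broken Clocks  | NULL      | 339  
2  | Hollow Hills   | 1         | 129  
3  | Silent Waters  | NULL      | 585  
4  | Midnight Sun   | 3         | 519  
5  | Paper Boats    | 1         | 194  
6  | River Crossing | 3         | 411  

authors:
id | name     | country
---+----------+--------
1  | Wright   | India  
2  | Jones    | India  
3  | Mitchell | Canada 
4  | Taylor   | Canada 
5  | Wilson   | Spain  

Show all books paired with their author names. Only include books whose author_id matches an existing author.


INNER JOIN keeps only books rows whose author_id matches an id in authors. Walk through each book:
  - book 1 (Broken Clocks): author_id=NULL, no match -> dropped
  - book 2 (Hollow Hills): author_id=1 -> matches Wright
  - book 3 (Silent Waters): author_id=NULL, no match -> dropped
  - book 4 (Midnight Sun): author_id=3 -> matches Mitchell
  - book 5 (Paper Boats): author_id=1 -> matches Wright
  - book 6 (River Crossing): author_id=3 -> matches Mitchell
So 2 of 6 rows are dropped.

SQL:
SELECT a.title, b.name AS author
FROM books a
INNER JOIN authors b ON a.author_id = b.id

Result:
title          | author  
---------------+---------
Hollow Hills   | Wright  
Midnight Sun   | Mitchell
Paper Boats    | Wright  
River Crossing | Mitchell


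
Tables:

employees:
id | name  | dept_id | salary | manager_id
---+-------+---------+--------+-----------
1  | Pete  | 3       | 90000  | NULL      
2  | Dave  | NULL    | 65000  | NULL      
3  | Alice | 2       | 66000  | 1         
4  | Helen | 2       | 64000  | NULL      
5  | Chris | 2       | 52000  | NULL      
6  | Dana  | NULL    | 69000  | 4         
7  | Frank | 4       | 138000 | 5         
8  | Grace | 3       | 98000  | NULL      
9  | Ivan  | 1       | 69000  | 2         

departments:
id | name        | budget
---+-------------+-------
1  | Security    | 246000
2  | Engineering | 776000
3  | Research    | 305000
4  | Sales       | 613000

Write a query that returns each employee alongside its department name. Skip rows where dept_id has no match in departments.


INNER JOIN keeps only employees rows whose dept_id matches an id in departments. Walk through each employee:
  - employee 1 (Pete): dept_id=3 -> matches Research
  - employee 2 (Dave): dept_id=NULL, no match -> dropped
  - employee 3 (Alice): dept_id=2 -> matches Engineering
  - employee 4 (Helen): dept_id=2 -> matches Engineering
  - employee 5 (Chris): dept_id=2 -> matches Engineering
  - employee 6 (Dana): dept_id=NULL, no match -> dropped
  - employee 7 (Frank): dept_id=4 -> matches Sales
  - employee 8 (Grace): dept_id=3 -> matches Research
  - employee 9 (Ivan): dept_id=1 -> matches Security
So 2 of 9 rows are dropped.

SQL:
SELECT a.name, b.name AS department
FROM employees a
INNER JOIN departments b ON a.dept_id = b.id

Result:
name  | department 
------+------------
Pete  | Research   
Alice | Engineering
Helen | Engineering
Chris | Engineering
Frank | Sales      
Grace | Research   
Ivan  | Security   


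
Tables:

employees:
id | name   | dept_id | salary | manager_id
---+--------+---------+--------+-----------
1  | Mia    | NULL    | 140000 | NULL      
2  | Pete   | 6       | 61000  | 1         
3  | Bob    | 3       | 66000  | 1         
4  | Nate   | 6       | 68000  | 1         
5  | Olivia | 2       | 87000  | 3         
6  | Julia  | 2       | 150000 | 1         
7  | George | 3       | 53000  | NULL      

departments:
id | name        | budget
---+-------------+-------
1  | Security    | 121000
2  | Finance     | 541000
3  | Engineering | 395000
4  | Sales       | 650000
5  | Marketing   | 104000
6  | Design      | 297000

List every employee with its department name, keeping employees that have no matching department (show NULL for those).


LEFT JOIN keeps every row from employees (the left table); where dept_id has no match in departments, the department columns become NULL. Walk through each employee:
  - employee 1 (Mia): dept_id=NULL, no match -> kept with NULL
  - employee 2 (Pete): dept_id=6 -> matches Design
  - employee 3 (Bob): dept_id=3 -> matches Engineering
  - employee 4 (Nate): dept_id=6 -> matches Design
  - employee 5 (Olivia): dept_id=2 -> matches Finance
  - employee 6 (Julia): dept_id=2 -> matches Finance
  - employee 7 (George): dept_id=3 -> matches Engineering
All 7 rows appear; 1 has NULL department.

SQL:
SELECT a.name, b.name AS department
FROM employees a
LEFT JOIN departments b ON a.dept_id = b.id

Result:
name   | department 
-------+------------
Mia    | NULL       
Pete   | Design     
Bob    | Engineering
Nate   | Design     
Olivia | Finance    
Julia  | Finance    
George | Engineering


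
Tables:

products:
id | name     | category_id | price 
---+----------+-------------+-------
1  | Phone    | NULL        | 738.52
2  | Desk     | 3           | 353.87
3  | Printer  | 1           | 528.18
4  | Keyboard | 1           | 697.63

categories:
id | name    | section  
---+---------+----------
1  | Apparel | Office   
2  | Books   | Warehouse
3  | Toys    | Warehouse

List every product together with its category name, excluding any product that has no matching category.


INNER JOIN keeps only products rows whose category_id matches an id in categories. Walk through each product:
  - product 1 (Phone): category_id=NULL, no match -> dropped
  - product 2 (Desk): category_id=3 -> matches Toys
  - product 3 (Printer): category_id=1 -> matches Apparel
  - product 4 (Keyboard): category_id=1 -> matches Apparel
So 1 of 4 rows is dropped.

SQL:
SELECT a.name, b.name AS category
FROM products a
INNER JOIN categories b ON a.category_id = b.id

Result:
name     | category
---------+---------
Desk     | Toys    
Printer  | Apparel 
Keyboard | Apparel 


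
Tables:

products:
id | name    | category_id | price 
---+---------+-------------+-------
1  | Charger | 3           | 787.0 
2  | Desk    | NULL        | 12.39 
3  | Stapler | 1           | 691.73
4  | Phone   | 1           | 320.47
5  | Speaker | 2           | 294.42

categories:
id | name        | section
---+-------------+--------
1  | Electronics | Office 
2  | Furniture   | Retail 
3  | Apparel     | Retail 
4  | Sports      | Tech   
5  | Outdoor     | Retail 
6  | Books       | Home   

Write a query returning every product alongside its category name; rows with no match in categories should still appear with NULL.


LEFT JOIN keeps every row from products (the left table); where category_id has no match in categories, the category columns become NULL. Walk through each product:
  - product 1 (Charger): category_id=3 -> matches Apparel
  - product 2 (Desk): category_id=NULL, no match -> kept with NULL
  - product 3 (Stapler): category_id=1 -> matches Electronics
  - product 4 (Phone): category_id=1 -> matches Electronics
  - product 5 (Speaker): category_id=2 -> matches Furniture
All 5 rows appear; 1 has NULL category.

SQL:
SELECT a.name, b.name AS category
FROM products a
LEFT JOIN categories b ON a.category_id = b.id

Result:
name    | category   
--------+------------
Charger | Apparel    
Desk    | NULL       
Stapler | Electronics
Phone   | Electronics
Speaker | Furniture  


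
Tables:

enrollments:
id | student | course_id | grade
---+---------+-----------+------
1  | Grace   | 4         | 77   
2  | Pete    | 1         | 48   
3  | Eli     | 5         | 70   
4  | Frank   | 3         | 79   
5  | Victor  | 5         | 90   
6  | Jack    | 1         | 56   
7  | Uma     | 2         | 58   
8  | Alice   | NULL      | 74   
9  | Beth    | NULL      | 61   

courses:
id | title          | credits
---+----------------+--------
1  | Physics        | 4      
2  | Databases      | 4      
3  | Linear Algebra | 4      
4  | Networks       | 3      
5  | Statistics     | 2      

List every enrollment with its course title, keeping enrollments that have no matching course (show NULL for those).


LEFT JOIN keeps every row from enrollments (the left table); where course_id has no match in courses, the course columns become NULL. Walk through each enrollment:
  - enrollment 1 (Grace): course_id=4 -> matches Networks
  - enrollment 2 (Pete): course_id=1 -> matches Physics
  - enrollment 3 (Eli): course_id=5 -> matches Statistics
  - enrollment 4 (Frank): course_id=3 -> matches Linear Algebra
  - enrollment 5 (Victor): course_id=5 -> matches Statistics
  - enrollment 6 (Jack): course_id=1 -> matches Physics
  - enrollment 7 (Uma): course_id=2 -> matches Databases
  - enrollment 8 (Alice): course_id=NULL, no match -> kept with NULL
  - enrollment 9 (Beth): course_id=NULL, no match -> kept with NULL
All 9 rows appear; 2 have NULL course.

SQL:
SELECT a.student, b.title AS course
FROM enrollments a
LEFT JOIN courses b ON a.course_id = b.id

Result:
student | course        
--------+---------------
Grace   | Networks      
Pete    | Physics       
Eli     | Statistics    
Frank   | Linear Algebra
Victor  | Statistics    
Jack    | Physics       
Uma     | Databases     
Alice   | NULL          
Beth    | NULL          


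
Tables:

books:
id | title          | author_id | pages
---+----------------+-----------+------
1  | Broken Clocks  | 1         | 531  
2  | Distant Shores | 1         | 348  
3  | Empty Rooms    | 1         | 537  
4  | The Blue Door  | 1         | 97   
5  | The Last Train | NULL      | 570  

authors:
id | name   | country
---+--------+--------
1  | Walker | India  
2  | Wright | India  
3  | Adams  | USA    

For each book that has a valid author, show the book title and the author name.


INNER JOIN keeps only books rows whose author_id matches an id in authors. Walk through each book:
  - book 1 (Broken Clocks): author_id=1 -> matches Walker
  - book 2 (Distant Shores): author_id=1 -> matches Walker
  - book 3 (Empty Rooms): author_id=1 -> matches Walker
  - book 4 (The Blue Door): author_id=1 -> matches Walker
  - book 5 (The Last Train): author_id=NULL, no match -> dropped
So 1 of 5 rows is dropped.

SQL:
SELECT a.title, b.name AS author
FROM books a
INNER JOIN authors b ON a.author_id = b.id

Result:
title          | author
---------------+-------
Broken Clocks  | Walker
Distant Shores | Walker
Empty Rooms    | Walker
The Blue Door  | Walker


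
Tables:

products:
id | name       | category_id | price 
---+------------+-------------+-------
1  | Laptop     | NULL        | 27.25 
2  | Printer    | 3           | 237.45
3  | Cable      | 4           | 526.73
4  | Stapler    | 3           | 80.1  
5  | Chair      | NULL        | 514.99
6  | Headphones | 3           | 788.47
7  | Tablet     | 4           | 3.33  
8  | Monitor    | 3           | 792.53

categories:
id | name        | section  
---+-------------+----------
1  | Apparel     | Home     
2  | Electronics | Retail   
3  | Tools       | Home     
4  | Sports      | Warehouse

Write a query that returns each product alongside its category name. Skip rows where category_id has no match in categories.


INNER JOIN keeps only products rows whose category_id matches an id in categories. Walk through each product:
  - product 1 (Laptop): category_id=NULL, no match -> dropped
  - product 2 (Printer): category_id=3 -> matches Tools
  - product 3 (Cable): category_id=4 -> matches Sports
  - product 4 (Stapler): category_id=3 -> matches Tools
  - product 5 (Chair): category_id=NULL, no match -> dropped
  - product 6 (Headphones): category_id=3 -> matches Tools
  - product 7 (Tablet): category_id=4 -> matches Sports
  - product 8 (Monitor): category_id=3 -> matches Tools
So 2 of 8 rows are dropped.

SQL:
SELECT a.name, b.name AS category
FROM products a
INNER JOIN categories b ON a.category_id = b.id

Result:
name       | category
-----------+---------
Printer    | Tools   
Cable      | Sports  
Stapler    | Tools   
Headphones | Tools   
Tablet     | Sports  
Monitor    | Tools   


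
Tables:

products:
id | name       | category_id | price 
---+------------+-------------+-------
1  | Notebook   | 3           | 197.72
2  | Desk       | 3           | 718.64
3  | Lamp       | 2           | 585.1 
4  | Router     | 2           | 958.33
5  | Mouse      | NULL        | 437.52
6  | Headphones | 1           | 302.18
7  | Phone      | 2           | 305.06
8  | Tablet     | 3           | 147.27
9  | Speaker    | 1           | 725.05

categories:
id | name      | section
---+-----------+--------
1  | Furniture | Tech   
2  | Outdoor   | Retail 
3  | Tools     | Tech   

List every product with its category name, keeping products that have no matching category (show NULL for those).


LEFT JOIN keeps every row from products (the left table); where category_id has no match in categories, the category columns become NULL. Walk through each product:
  - product 1 (Notebook): category_id=3 -> matches Tools
  - product 2 (Desk): category_id=3 -> matches Tools
  - product 3 (Lamp): category_id=2 -> matches Outdoor
  - product 4 (Router): category_id=2 -> matches Outdoor
  - product 5 (Mouse): category_id=NULL, no match -> kept with NULL
  - product 6 (Headphones): category_id=1 -> matches Furniture
  - product 7 (Phone): category_id=2 -> matches Outdoor
  - product 8 (Tablet): category_id=3 -> matches Tools
  - product 9 (Speaker): category_id=1 -> matches Furniture
All 9 rows appear; 1 has NULL category.

SQL:
SELECT a.name, b.name AS category
FROM products a
LEFT JOIN categories b ON a.category_id = b.id

Result:
name       | category 
-----------+----------
Notebook   | Tools    
Desk       | Tools    
Lamp       | Outdoor  
Router     | Outdoor  
Mouse      | NULL     
Headphones | Furniture
Phone      | Outdoor  
Tablet     | Tools    
Speaker    | Furniture


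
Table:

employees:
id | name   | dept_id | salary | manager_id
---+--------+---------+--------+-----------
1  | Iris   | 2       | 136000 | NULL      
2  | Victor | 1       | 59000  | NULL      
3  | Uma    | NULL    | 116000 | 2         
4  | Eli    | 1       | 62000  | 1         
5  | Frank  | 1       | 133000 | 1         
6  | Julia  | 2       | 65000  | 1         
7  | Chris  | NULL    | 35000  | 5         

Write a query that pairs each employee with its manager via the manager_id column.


This is a self-join: employees is joined to a second copy of itself, matching each row's manager_id to another row's id. Use LEFT JOIN so rows with manager_id=NULL are kept.
  - employee 1 (Iris): manager_id=NULL -> NULL
  - employee 2 (Victor): manager_id=NULL -> NULL
  - employee 3 (Uma): manager_id=2 -> Victor
  - employee 4 (Eli): manager_id=1 -> Iris
  - employee 5 (Frank): manager_id=1 -> Iris
  - employee 6 (Julia): manager_id=1 -> Iris
  - employee 7 (Chris): manager_id=5 -> Frank

SQL:
SELECT a.name AS item, b.name AS manager
FROM employees a
LEFT JOIN employees b ON a.manager_id = b.id

Result:
item   | manager
-------+--------
Iris   | NULL   
Victor | NULL   
Uma    | Victor 
Eli    | Iris   
Frank  | Iris   
Julia  | Iris   
Chris  | Frank  


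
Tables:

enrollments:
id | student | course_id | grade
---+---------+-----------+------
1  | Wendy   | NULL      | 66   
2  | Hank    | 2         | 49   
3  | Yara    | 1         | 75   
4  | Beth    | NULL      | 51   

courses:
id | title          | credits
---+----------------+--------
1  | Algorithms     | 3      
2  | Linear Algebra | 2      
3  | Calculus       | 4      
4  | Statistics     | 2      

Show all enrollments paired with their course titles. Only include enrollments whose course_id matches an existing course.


INNER JOIN keeps only enrollments rows whose course_id matches an id in courses. Walk through each enrollment:
  - enrollment 1 (Wendy): course_id=NULL, no match -> dropped
  - enrollment 2 (Hank): course_id=2 -> matches Linear Algebra
  - enrollment 3 (Yara): course_id=1 -> matches Algorithms
  - enrollment 4 (Beth): course_id=NULL, no match -> dropped
So 2 of 4 rows are dropped.

SQL:
SELECT a.student, b.title AS course
FROM enrollments a
INNER JOIN courses b ON a.course_id = b.id

Result:
student | course        
--------+---------------
Hank    | Linear Algebra
Yara    | Algorithms    


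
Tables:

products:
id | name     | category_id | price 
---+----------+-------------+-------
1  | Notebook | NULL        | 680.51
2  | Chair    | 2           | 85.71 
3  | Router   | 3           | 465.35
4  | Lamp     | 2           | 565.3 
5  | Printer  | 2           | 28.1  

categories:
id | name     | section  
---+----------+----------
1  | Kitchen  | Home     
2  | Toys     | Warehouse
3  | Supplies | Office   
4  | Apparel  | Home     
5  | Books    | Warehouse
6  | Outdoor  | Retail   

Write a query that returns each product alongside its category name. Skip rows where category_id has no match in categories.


INNER JOIN keeps only products rows whose category_id matches an id in categories. Walk through each product:
  - product 1 (Notebook): category_id=NULL, no match -> dropped
  - product 2 (Chair): category_id=2 -> matches Toys
  - product 3 (Router): category_id=3 -> matches Supplies
  - product 4 (Lamp): category_id=2 -> matches Toys
  - product 5 (Printer): category_id=2 -> matches Toys
So 1 of 5 rows is dropped.

SQL:
SELECT a.name, b.name AS category
FROM products a
INNER JOIN categories b ON a.category_id = b.id

Result:
name    | category
--------+---------
Chair   | Toys    
Router  | Supplies
Lamp    | Toys    
Printer | Toys    


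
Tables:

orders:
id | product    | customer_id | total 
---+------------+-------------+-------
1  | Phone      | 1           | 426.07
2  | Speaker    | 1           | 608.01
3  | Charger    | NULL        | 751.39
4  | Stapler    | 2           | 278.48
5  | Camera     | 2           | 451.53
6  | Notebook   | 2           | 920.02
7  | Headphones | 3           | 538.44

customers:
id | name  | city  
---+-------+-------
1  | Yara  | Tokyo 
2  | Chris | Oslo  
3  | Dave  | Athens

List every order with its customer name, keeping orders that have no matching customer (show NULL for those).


LEFT JOIN keeps every row from orders (the left table); where customer_id has no match in customers, the customer columns become NULL. Walk through each order:
  - order 1 (Phone): customer_id=1 -> matches Yara
  - order 2 (Speaker): customer_id=1 -> matches Yara
  - order 3 (Charger): customer_id=NULL, no match -> kept with NULL
  - order 4 (Stapler): customer_id=2 -> matches Chris
  - order 5 (Camera): customer_id=2 -> matches Chris
  - order 6 (Notebook): customer_id=2 -> matches Chris
  - order 7 (Headphones): customer_id=3 -> matches Dave
All 7 rows appear; 1 has NULL customer.

SQL:
SELECT a.product, b.name AS customer
FROM orders a
LEFT JOIN customers b ON a.customer_id = b.id

Result:
product    | customer
-----------+---------
Phone      | Yara    
Speaker    | Yara    
Charger    | NULL    
Stapler    | Chris   
Camera     | Chris   
Notebook   | Chris   
Headphones | Dave    


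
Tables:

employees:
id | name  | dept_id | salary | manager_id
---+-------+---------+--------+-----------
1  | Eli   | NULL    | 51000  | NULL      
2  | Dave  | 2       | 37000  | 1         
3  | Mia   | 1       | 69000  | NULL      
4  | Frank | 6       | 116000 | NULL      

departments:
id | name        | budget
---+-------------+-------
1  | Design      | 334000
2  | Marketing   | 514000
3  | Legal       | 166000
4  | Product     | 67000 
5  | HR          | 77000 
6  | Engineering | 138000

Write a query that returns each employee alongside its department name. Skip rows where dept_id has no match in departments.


INNER JOIN keeps only employees rows whose dept_id matches an id in departments. Walk through each employee:
  - employee 1 (Eli): dept_id=NULL, no match -> dropped
  - employee 2 (Dave): dept_id=2 -> matches Marketing
  - employee 3 (Mia): dept_id=1 -> matches Design
  - employee 4 (Frank): dept_id=6 -> matches Engineering
So 1 of 4 rows is dropped.

SQL:
SELECT a.name, b.name AS department
FROM employees a
INNER JOIN departments b ON a.dept_id = b.id

Result:
name  | department 
------+------------
Dave  | Marketing  
Mia   | Design     
Frank | Engineering


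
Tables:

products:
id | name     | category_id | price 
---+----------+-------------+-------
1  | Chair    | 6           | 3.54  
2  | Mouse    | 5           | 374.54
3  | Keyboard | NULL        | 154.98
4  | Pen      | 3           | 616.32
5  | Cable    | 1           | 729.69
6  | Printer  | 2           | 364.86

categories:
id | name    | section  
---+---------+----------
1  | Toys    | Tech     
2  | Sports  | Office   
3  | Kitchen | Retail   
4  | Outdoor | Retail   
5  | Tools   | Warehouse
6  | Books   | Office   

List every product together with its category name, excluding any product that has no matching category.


INNER JOIN keeps only products rows whose category_id matches an id in categories. Walk through each product:
  - product 1 (Chair): category_id=6 -> matches Books
  - product 2 (Mouse): category_id=5 -> matches Tools
  - product 3 (Keyboard): category_id=NULL, no match -> dropped
  - product 4 (Pen): category_id=3 -> matches Kitchen
  - product 5 (Cable): category_id=1 -> matches Toys
  - product 6 (Printer): category_id=2 -> matches Sports
So 1 of 6 rows is dropped.

SQL:
SELECT a.name, b.name AS category
FROM products a
INNER JOIN categories b ON a.category_id = b.id

Result:
name    | category
--------+---------
Chair   | Books   
Mouse   | Tools   
Pen     | Kitchen 
Cable   | Toys    
Printer | Sports  


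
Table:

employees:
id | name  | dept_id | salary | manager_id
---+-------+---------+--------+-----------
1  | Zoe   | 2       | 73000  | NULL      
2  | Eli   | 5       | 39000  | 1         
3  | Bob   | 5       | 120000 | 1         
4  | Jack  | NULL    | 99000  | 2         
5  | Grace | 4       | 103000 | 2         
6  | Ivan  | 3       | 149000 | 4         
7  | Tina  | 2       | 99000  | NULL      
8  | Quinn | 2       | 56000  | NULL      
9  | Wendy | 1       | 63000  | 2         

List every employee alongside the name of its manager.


This is a self-join: employees is joined to a second copy of itself, matching each row's manager_id to another row's id. Use LEFT JOIN so rows with manager_id=NULL are kept.
  - employee 1 (Zoe): manager_id=NULL -> NULL
  - employee 2 (Eli): manager_id=1 -> Zoe
  - employee 3 (Bob): manager_id=1 -> Zoe
  - employee 4 (Jack): manager_id=2 -> Eli
  - employee 5 (Grace): manager_id=2 -> Eli
  - employee 6 (Ivan): manager_id=4 -> Jack
  - employee 7 (Tina): manager_id=NULL -> NULL
  - employee 8 (Quinn): manager_id=NULL -> NULL
  - employee 9 (Wendy): manager_id=2 -> Eli

SQL:
SELECT a.name AS item, b.name AS manager
FROM employees a
LEFT JOIN employees b ON a.manager_id = b.id

Result:
item  | manager
------+--------
Zoe   | NULL   
Eli   | Zoe    
Bob   | Zoe    
Jack  | Eli    
Grace | Eli    
Ivan  | Jack   
Tina  | NULL   
Quinn | NULL   
Wendy | Eli    


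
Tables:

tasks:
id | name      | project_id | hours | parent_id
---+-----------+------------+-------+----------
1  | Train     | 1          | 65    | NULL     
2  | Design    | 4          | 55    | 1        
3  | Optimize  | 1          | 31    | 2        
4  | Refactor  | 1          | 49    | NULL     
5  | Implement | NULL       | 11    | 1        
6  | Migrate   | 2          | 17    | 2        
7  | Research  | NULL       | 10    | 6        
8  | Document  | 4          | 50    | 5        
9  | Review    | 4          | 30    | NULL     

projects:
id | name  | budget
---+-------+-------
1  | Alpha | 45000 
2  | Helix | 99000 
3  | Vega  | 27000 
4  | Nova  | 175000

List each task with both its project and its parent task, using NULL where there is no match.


Two LEFT JOINs from the same base table tasks: one to projects via project_id, one to tasks itself via parent_id. Both are LEFT so every task is preserved.
Match against projects:
  - task 1 (Train): project_id=1 -> matches Alpha
  - task 2 (Design): project_id=4 -> matches Nova
  - task 3 (Optimize): project_id=1 -> matches Alpha
  - task 4 (Refactor): project_id=1 -> matches Alpha
  - task 5 (Implement): project_id=NULL, no match -> kept with NULL
  - task 6 (Migrate): project_id=2 -> matches Helix
  - task 7 (Research): project_id=NULL, no match -> kept with NULL
  - task 8 (Document): project_id=4 -> matches Nova
  - task 9 (Review): project_id=4 -> matches Nova
Match against tasks (self):
  - task 1 (Train): parent_id=NULL -> NULL
  - task 2 (Design): parent_id=1 -> Train
  - task 3 (Optimize): parent_id=2 -> Design
  - task 4 (Refactor): parent_id=NULL -> NULL
  - task 5 (Implement): parent_id=1 -> Train
  - task 6 (Migrate): parent_id=2 -> Design
  - task 7 (Research): parent_id=6 -> Migrate
  - task 8 (Document): parent_id=5 -> Implement
  - task 9 (Review): parent_id=NULL -> NULL

SQL:
SELECT a.name, b.name AS project, c.name AS parent
FROM tasks a
LEFT JOIN projects b ON a.project_id = b.id
LEFT JOIN tasks c ON a.parent_id = c.id

Result:
name      | project | parent   
----------+---------+----------
Train     | Alpha   | NULL     
Design    | Nova    | Train    
Optimize  | Alpha   | Design   
Refactor  | Alpha   | NULL     
Implement | NULL    | Train    
Migrate   | Helix   | Design   
Research  | NULL    | Migrate  
Document  | Nova    | Implement
Review    | Nova    | NULL     


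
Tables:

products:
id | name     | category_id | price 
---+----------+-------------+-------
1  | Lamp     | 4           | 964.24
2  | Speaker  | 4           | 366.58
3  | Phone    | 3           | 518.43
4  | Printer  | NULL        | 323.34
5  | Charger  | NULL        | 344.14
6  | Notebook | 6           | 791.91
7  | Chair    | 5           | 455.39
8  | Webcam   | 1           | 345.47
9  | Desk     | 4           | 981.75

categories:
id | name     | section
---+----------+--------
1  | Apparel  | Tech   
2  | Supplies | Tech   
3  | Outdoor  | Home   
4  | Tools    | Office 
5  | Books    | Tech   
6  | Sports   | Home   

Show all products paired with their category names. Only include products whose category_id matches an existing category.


INNER JOIN keeps only products rows whose category_id matches an id in categories. Walk through each product:
  - product 1 (Lamp): category_id=4 -> matches Tools
  - product 2 (Speaker): category_id=4 -> matches Tools
  - product 3 (Phone): category_id=3 -> matches Outdoor
  - product 4 (Printer): category_id=NULL, no match -> dropped
  - product 5 (Charger): category_id=NULL, no match -> dropped
  - product 6 (Notebook): category_id=6 -> matches Sports
  - product 7 (Chair): category_id=5 -> matches Books
  - product 8 (Webcam): category_id=1 -> matches Apparel
  - product 9 (Desk): category_id=4 -> matches Tools
So 2 of 9 rows are dropped.

SQL:
SELECT a.name, b.name AS category
FROM products a
INNER JOIN categories b ON a.category_id = b.id

Result:
name     | category
---------+---------
Lamp     | Tools   
Speaker  | Tools   
Phone    | Outdoor 
Notebook | Sports  
Chair    | Books   
Webcam   | Apparel 
Desk     | Tools   


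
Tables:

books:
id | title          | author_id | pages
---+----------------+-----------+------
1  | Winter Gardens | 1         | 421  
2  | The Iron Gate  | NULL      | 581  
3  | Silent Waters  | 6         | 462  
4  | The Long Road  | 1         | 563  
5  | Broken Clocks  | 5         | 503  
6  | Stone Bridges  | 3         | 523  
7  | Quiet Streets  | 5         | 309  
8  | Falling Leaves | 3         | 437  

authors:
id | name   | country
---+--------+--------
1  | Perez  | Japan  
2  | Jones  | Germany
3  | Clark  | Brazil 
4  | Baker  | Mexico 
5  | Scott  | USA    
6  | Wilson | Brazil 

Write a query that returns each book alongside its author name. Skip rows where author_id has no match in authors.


INNER JOIN keeps only books rows whose author_id matches an id in authors. Walk through each book:
  - book 1 (Winter Gardens): author_id=1 -> matches Perez
  - book 2 (The Iron Gate): author_id=NULL, no match -> dropped
  - book 3 (Silent Waters): author_id=6 -> matches Wilson
  - book 4 (The Long Road): author_id=1 -> matches Perez
  - book 5 (Broken Clocks): author_id=5 -> matches Scott
  - book 6 (Stone Bridges): author_id=3 -> matches Clark
  - book 7 (Quiet Streets): author_id=5 -> matches Scott
  - book 8 (Falling Leaves): author_id=3 -> matches Clark
So 1 of 8 rows is dropped.

SQL:
SELECT a.title, b.name AS author
FROM books a
INNER JOIN authors b ON a.author_id = b.id

Result:
title          | author
---------------+-------
Winter Gardens | Perez 
Silent Waters  | Wilson
The Long Road  | Perez 
Broken Clocks  | Scott 
Stone Bridges  | Clark 
Quiet Streets  | Scott 
Falling Leaves | Clark 


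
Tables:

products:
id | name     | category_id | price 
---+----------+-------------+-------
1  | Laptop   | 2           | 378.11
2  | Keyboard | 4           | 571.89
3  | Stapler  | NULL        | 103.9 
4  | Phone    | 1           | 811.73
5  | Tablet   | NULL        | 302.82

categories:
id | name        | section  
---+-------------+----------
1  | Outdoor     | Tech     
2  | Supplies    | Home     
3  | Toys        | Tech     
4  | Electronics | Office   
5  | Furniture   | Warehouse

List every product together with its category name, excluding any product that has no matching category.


INNER JOIN keeps only products rows whose category_id matches an id in categories. Walk through each product:
  - product 1 (Laptop): category_id=2 -> matches Supplies
  - product 2 (Keyboard): category_id=4 -> matches Electronics
  - product 3 (Stapler): category_id=NULL, no match -> dropped
  - product 4 (Phone): category_id=1 -> matches Outdoor
  - product 5 (Tablet): category_id=NULL, no match -> dropped
So 2 of 5 rows are dropped.

SQL:
SELECT a.name, b.name AS category
FROM products a
INNER JOIN categories b ON a.category_id = b.id

Result:
name     | category   
---------+------------
Laptop   | Supplies   
Keyboard | Electronics
Phone    | Outdoor    


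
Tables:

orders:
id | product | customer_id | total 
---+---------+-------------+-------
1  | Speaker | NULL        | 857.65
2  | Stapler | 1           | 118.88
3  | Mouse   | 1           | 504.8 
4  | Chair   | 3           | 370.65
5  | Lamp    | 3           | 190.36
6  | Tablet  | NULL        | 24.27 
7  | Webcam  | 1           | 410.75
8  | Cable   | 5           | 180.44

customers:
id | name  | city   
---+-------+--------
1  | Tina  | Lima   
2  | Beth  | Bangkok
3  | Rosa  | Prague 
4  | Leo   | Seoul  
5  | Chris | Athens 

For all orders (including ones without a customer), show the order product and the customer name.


LEFT JOIN keeps every row from orders (the left table); where customer_id has no match in customers, the customer columns become NULL. Walk through each order:
  - order 1 (Speaker): customer_id=NULL, no match -> kept with NULL
  - order 2 (Stapler): customer_id=1 -> matches Tina
  - order 3 (Mouse): customer_id=1 -> matches Tina
  - order 4 (Chair): customer_id=3 -> matches Rosa
  - order 5 (Lamp): customer_id=3 -> matches Rosa
  - order 6 (Tablet): customer_id=NULL, no match -> kept with NULL
  - order 7 (Webcam): customer_id=1 -> matches Tina
  - order 8 (Cable): customer_id=5 -> matches Chris
All 8 rows appear; 2 have NULL customer.

SQL:
SELECT a.product, b.name AS customer
FROM orders a
LEFT JOIN customers b ON a.customer_id = b.id

Result:
product | customer
--------+---------
Speaker | NULL    
Stapler | Tina    
Mouse   | Tina    
Chair   | Rosa    
Lamp    | Rosa    
Tablet  | NULL    
Webcam  | Tina    
Cable   | Chris   


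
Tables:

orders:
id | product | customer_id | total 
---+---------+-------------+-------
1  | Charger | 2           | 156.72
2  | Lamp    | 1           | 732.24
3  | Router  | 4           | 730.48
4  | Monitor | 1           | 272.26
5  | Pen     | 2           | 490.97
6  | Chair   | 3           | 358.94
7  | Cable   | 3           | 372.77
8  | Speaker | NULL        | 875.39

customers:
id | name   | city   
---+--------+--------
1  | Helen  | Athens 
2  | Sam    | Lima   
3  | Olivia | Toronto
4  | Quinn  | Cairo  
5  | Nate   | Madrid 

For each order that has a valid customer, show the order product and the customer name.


INNER JOIN keeps only orders rows whose customer_id matches an id in customers. Walk through each order:
  - order 1 (Charger): customer_id=2 -> matches Sam
  - order 2 (Lamp): customer_id=1 -> matches Helen
  - order 3 (Router): customer_id=4 -> matches Quinn
  - order 4 (Monitor): customer_id=1 -> matches Helen
  - order 5 (Pen): customer_id=2 -> matches Sam
  - order 6 (Chair): customer_id=3 -> matches Olivia
  - order 7 (Cable): customer_id=3 -> matches Olivia
  - order 8 (Speaker): customer_id=NULL, no match -> dropped
So 1 of 8 rows is dropped.

SQL:
SELECT a.product, b.name AS customer
FROM orders a
INNER JOIN customers b ON a.customer_id = b.id

Result:
product | customer
--------+---------
Charger | Sam     
Lamp    | Helen   
Router  | Quinn   
Monitor | Helen   
Pen     | Sam     
Chair   | Olivia  
Cable   | Olivia  
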